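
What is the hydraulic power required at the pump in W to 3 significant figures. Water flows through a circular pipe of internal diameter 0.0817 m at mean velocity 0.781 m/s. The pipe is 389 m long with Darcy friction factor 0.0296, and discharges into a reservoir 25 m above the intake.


Approach: apply continuity + Darcy-Weisbach + hydraulic power, Q = A*v; hf = f*(L/D)*(v^2/(2g)); H = static + hf; P = rho*g*Q*H.
Step 1 — flow rate (continuity, Q = A*v):
  A = pi*(0.0817/2)^2 = 0.0052424 m^2
  Q = 0.0052424 * 0.781 = 0.0040944 m^3/s
Step 2 — friction head loss (Darcy-Weisbach):
  hf = 0.0296 * (389/0.0817) * (0.781^2 / (2*9.81))
  hf = 4.3815 m
Step 3 — total head: H = 25 + 4.3815 = 29.381 m
Step 4 — hydraulic power (P = rho*g*Q*H):
  P = 1000 * 9.81 * 0.0040944 * 29.381 = 1180 W
Therefore the hydraulic power required at the pump = 1180 W.


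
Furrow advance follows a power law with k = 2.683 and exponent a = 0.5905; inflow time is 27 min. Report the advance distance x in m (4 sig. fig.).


Approach: apply the power-law advance function, x = k*t^a.
x = 2.683 * 27^0.5905 = 18.79 m
Therefore the advance distance x = 18.79 m.


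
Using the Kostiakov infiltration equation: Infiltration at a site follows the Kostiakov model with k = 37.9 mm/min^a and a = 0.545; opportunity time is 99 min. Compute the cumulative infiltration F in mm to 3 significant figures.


Approach: apply the Kostiakov infiltration equation, F = k*t^a.
F = 37.9 * 99^0.545 = 464 mm
Therefore the cumulative infiltration F = 464 mm.


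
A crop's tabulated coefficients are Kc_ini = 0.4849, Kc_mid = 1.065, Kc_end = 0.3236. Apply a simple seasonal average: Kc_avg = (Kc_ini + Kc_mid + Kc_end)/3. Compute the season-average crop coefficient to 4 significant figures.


Kc_avg = (0.4849 + 1.065 + 0.3236)/3 = 0.6245
Therefore the season-average crop coefficient = 0.6245.


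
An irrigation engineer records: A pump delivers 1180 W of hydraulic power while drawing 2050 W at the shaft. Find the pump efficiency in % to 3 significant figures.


Approach: apply the efficiency ratio, eta = (P_out/P_in)*100.
eta = (1180 / 2050) * 100 = 57.6 %
Therefore the pump efficiency = 57.6 %.


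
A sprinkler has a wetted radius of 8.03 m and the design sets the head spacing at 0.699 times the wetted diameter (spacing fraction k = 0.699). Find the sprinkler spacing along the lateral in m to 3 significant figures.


Approach: apply the sprinkler spacing rule (spacing as a fraction of wetted diameter), S = k*(2*R).
S = 0.699 * (2 * 8.03) = 11.2 m
Therefore the sprinkler spacing along the lateral = 11.2 m.


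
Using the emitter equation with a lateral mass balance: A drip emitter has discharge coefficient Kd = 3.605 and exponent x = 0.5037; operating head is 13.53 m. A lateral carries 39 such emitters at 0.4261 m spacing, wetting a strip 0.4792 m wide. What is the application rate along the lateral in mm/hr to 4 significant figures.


Approach: apply the emitter equation with a lateral mass balance, q = Kd*h^x; Q = n*q; rate = Q/(n*spacing*width).
Step 1 — single emitter flow (q = Kd*h^x):
  q = 3.605 * 13.53^0.5037 = 13.3887 L/hr
Step 2 — total lateral flow: Q = 39 * 13.3887 = 522.161 L/hr
Step 3 — wetted area: A = 39 * 0.4261 * 0.4792 = 7.96330 m^2
Step 4 — application rate: Q/A = 522.161/7.96330 = 65.57 mm/hr
Therefore the application rate along the lateral = 65.57 mm/hr.


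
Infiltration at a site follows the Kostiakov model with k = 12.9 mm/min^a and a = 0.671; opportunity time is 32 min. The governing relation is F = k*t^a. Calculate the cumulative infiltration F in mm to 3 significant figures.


F = 12.9 * 32^0.671 = 132 mm
Therefore the cumulative infiltration F = 132 mm.


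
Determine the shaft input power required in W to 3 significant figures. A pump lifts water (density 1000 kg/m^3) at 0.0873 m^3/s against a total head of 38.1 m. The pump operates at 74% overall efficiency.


Approach: apply hydraulic power then efficiency conversion, P = rho*g*Q*H; P_in = P/eta.
Step 1 — hydraulic power (P = rho*g*Q*H):
  P = 1000 * 9.81 * 0.0873 * 38.1 = 32629 W
Step 2 — input power: P_in = P/eta = 32629 / 0.74 = 44100 W
Therefore the shaft input power required = 44100 W.


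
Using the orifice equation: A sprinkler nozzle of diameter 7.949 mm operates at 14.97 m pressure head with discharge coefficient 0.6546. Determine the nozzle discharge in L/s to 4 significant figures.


Approach: apply the orifice equation, Q = Cd*A*sqrt(2*g*h), A = pi*(d/2)^2.
A = pi*(7.949e-3/2)^2 = 4.96266e-05 m^2
Q = 0.6546 * 4.96266e-05 * sqrt(2*9.81*14.97) * 1000 = 0.5567 L/s
Therefore the nozzle discharge = 0.5567 L/s.


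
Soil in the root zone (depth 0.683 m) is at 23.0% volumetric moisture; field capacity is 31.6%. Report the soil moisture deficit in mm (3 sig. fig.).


Approach: apply the soil moisture deficit relation, SMD = (FC - theta)/100 * depth * 1000.
SMD = (31.6 - 23.0)/100 * 0.683 * 1000 = 58.7 mm
Therefore the soil moisture deficit = 58.7 mm.


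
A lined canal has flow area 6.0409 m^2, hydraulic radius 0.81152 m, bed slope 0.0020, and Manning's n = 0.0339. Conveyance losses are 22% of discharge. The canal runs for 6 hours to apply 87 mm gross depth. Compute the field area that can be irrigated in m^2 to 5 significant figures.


Approach: apply Manning's equation with a conveyance and depth budget, Q = (1/n)*A*R^(2/3)*S^(1/2); Q_field = Q*(1-loss); Area = Q_field*t/(d/1000).
Step 1 — canal discharge (Manning's equation):
  Q = (1/0.0339) * 6.0409 * 0.81152^(2/3) * 0.0020^(1/2) = 6.933456 m^3/s
Step 2 — delivered flow: Q_field = 6.933456*(1 - 22/100) = 5.408096 m^3/s
Step 3 — volume delivered: V = 5.408096 * 6*3600 = 116814.9 m^3
Step 4 — area served: A = V / (depth/1000) = 116814.9 / 0.087 = 1342700 m^2
Therefore the field area that can be irrigated = 1342700 m^2.


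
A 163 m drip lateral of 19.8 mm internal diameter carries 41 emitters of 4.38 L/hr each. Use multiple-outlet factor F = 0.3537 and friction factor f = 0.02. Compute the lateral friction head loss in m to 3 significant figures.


Approach: apply Darcy-Weisbach with the multiple-outlet F-factor, Q = n*q/(3600*1000) m^3/s; v = Q/A; hf = F*f*(L/D)*(v^2/(2g)).
Q = 41*4.38/(3600*1000) = 4.9883e-05 m^3/s
A = pi*(19.8e-3/2)^2 = 3.0791e-04 m^2, so v = Q/A = 0.16201 m/s
hf = 0.3537*0.02*(163/0.0198)*(0.16201^2/(2*9.81)) = 0.0779 m
Therefore the lateral friction head loss = 0.0779 m.


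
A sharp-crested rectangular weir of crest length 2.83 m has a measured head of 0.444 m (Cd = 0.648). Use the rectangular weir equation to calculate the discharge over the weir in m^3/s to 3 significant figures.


Approach: apply the rectangular weir equation, Q = (2/3)*Cd*L*sqrt(2g)*H^1.5.
Q = (2/3)*0.648*2.83*sqrt(2*9.81)*0.444^1.5 = 1.60 m^3/s
Therefore the discharge over the weir = 1.60 m^3/s.


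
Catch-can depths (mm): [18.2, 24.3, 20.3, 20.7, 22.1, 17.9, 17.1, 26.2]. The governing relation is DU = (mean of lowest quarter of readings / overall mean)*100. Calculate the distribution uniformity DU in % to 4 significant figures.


sorted lowest 2 of 8: [17.1, 17.9] -> mean = 17.5000 mm
overall mean = 20.8500 mm
DU = (17.5000/20.8500)*100 = 83.93 %
Therefore the distribution uniformity DU = 83.93 %.


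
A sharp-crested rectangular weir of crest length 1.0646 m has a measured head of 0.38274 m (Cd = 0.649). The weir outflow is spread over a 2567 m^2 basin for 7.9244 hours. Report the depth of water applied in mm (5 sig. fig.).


Approach: apply the rectangular weir equation with a volume-to-depth conversion, Q = (2/3)*Cd*L*sqrt(2g)*H^1.5; d = Q*t/A * 1000.
Step 1 — weir discharge:
  Q = (2/3)*0.649*1.0646*sqrt(2*9.81)*0.38274^1.5 = 0.4831091 m^3/s
Step 2 — volume: V = 0.4831091 * 7.9244*3600 = 13782.06 m^3
Step 3 — depth: d = V/A * 1000 = 13782.06/2567 * 1000 = 5368.9 mm
Therefore the depth of water applied = 5368.9 mm.


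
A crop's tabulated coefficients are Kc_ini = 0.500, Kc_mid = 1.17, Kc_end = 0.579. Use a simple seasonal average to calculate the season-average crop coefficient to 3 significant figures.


Approach: apply a simple seasonal average, Kc_avg = (Kc_ini + Kc_mid + Kc_end)/3.
Kc_avg = (0.500 + 1.17 + 0.579)/3 = 0.750
Therefore the season-average crop coefficient = 0.750.


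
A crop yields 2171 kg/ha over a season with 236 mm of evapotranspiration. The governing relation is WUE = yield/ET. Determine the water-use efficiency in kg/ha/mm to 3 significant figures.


WUE = 2171 / 236 = 9.20 kg/ha/mm
Therefore the water-use efficiency = 9.20 kg/ha/mm.


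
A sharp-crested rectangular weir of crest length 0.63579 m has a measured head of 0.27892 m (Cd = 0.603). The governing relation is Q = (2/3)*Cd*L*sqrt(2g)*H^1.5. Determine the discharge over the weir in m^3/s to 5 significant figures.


Q = (2/3)*0.603*0.63579*sqrt(2*9.81)*0.27892^1.5 = 0.16677 m^3/s
Therefore the discharge over the weir = 0.16677 m^3/s.


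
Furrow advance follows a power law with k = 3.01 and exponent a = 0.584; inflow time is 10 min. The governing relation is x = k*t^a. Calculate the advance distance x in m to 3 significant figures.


x = 3.01 * 10^0.584 = 11.5 m
Therefore the advance distance x = 11.5 m.


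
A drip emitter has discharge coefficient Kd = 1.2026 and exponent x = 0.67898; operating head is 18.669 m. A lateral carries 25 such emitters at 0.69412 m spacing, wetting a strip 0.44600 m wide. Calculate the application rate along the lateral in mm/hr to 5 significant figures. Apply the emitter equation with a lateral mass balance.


Approach: apply the emitter equation with a lateral mass balance, q = Kd*h^x; Q = n*q; rate = Q/(n*spacing*width).
Step 1 — single emitter flow (q = Kd*h^x):
  q = 1.2026 * 18.669^0.67898 = 8.773785 L/hr
Step 2 — total lateral flow: Q = 25 * 8.773785 = 219.3446 L/hr
Step 3 — wetted area: A = 25 * 0.69412 * 0.44600 = 7.739438 m^2
Step 4 — application rate: Q/A = 219.3446/7.739438 = 28.341 mm/hr
Therefore the application rate along the lateral = 28.341 mm/hr.


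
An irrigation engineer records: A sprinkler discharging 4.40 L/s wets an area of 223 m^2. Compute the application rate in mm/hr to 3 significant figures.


Approach: apply the application rate relation, rate = (Q/A)*3600.
rate = (4.40 / 223) * 3600 = 71.0 mm/hr
Therefore the application rate = 71.0 mm/hr.


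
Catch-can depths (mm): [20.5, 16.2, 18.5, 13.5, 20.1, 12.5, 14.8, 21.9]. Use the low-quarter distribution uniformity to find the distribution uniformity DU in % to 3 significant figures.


Approach: apply the low-quarter distribution uniformity, DU = (mean of lowest quarter of readings / overall mean)*100.
sorted lowest 2 of 8: [12.5, 13.5] -> mean = 13.000 mm
overall mean = 17.250 mm
DU = (13.000/17.250)*100 = 75.4 %
Therefore the distribution uniformity DU = 75.4 %.


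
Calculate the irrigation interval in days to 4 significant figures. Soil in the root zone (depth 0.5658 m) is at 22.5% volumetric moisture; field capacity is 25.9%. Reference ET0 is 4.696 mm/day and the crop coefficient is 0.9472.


Approach: apply soil-water budget scheduling, SMD = (FC-theta)/100*depth*1000; ETc = ET0*Kc; interval = SMD/ETc.
Step 1 — soil moisture deficit:
  SMD = (25.9 - 22.5)/100 * 0.5658 * 1000 = 19.2372 mm
Step 2 — daily crop ET (ETc = ET0*Kc):
  ETc = 4.696 * 0.9472 = 4.44805 mm/day
Step 3 — irrigation interval (SMD/ETc):
  interval = 19.2372 / 4.44805 = 4.325 days
Therefore the irrigation interval = 4.325 days.


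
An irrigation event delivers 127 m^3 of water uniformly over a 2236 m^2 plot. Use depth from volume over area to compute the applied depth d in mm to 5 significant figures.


Approach: apply depth from volume over area, d = (V/A)*1000.
d = (127 / 2236) * 1000 = 56.798 mm
Therefore the applied depth d = 56.798 mm.


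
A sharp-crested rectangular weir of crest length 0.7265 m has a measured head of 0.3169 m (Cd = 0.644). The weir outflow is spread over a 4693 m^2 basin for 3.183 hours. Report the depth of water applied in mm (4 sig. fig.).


Approach: apply the rectangular weir equation with a volume-to-depth conversion, Q = (2/3)*Cd*L*sqrt(2g)*H^1.5; d = Q*t/A * 1000.
Step 1 — weir discharge:
  Q = (2/3)*0.644*0.7265*sqrt(2*9.81)*0.3169^1.5 = 0.246469 m^3/s
Step 2 — volume: V = 0.246469 * 3.183*3600 = 2824.24 m^3
Step 3 — depth: d = V/A * 1000 = 2824.24/4693 * 1000 = 601.8 mm
Therefore the depth of water applied = 601.8 mm.


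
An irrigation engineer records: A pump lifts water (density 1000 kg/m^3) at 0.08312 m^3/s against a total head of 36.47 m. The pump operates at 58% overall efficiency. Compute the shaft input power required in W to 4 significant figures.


Approach: apply hydraulic power then efficiency conversion, P = rho*g*Q*H; P_in = P/eta.
Step 1 — hydraulic power (P = rho*g*Q*H):
  P = 1000 * 9.81 * 0.08312 * 36.47 = 29737.9 W
Step 2 — input power: P_in = P/eta = 29737.9 / 0.58 = 51270 W
Therefore the shaft input power required = 51270 W.


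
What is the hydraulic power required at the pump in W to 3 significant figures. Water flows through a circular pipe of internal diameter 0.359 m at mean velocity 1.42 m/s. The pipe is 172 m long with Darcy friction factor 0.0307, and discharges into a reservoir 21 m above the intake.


Approach: apply continuity + Darcy-Weisbach + hydraulic power, Q = A*v; hf = f*(L/D)*(v^2/(2g)); H = static + hf; P = rho*g*Q*H.
Step 1 — flow rate (continuity, Q = A*v):
  A = pi*(0.359/2)^2 = 0.10122 m^2
  Q = 0.10122 * 1.42 = 0.14374 m^3/s
Step 2 — friction head loss (Darcy-Weisbach):
  hf = 0.0307 * (172/0.359) * (1.42^2 / (2*9.81))
  hf = 1.5116 m
Step 3 — total head: H = 21 + 1.5116 = 22.512 m
Step 4 — hydraulic power (P = rho*g*Q*H):
  P = 1000 * 9.81 * 0.14374 * 22.512 = 31700 W
Therefore the hydraulic power required at the pump = 31700 W.


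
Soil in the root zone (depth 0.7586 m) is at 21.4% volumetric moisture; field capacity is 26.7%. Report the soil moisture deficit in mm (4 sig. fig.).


Approach: apply the soil moisture deficit relation, SMD = (FC - theta)/100 * depth * 1000.
SMD = (26.7 - 21.4)/100 * 0.7586 * 1000 = 40.21 mm
Therefore the soil moisture deficit = 40.21 mm.


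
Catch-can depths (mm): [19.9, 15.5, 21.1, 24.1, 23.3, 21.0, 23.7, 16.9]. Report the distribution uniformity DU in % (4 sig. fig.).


Approach: apply the low-quarter distribution uniformity, DU = (mean of lowest quarter of readings / overall mean)*100.
sorted lowest 2 of 8: [15.5, 16.9] -> mean = 16.2000 mm
overall mean = 20.6875 mm
DU = (16.2000/20.6875)*100 = 78.31 %
Therefore the distribution uniformity DU = 78.31 %.


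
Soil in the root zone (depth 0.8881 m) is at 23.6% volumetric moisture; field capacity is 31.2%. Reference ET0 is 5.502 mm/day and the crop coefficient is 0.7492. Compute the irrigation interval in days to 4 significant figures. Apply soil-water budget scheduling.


Approach: apply soil-water budget scheduling, SMD = (FC-theta)/100*depth*1000; ETc = ET0*Kc; interval = SMD/ETc.
Step 1 — soil moisture deficit:
  SMD = (31.2 - 23.6)/100 * 0.8881 * 1000 = 67.4956 mm
Step 2 — daily crop ET (ETc = ET0*Kc):
  ETc = 5.502 * 0.7492 = 4.12210 mm/day
Step 3 — irrigation interval (SMD/ETc):
  interval = 67.4956 / 4.12210 = 16.37 days
Therefore the irrigation interval = 16.37 days.


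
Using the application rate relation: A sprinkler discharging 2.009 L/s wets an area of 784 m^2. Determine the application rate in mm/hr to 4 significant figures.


Approach: apply the application rate relation, rate = (Q/A)*3600.
rate = (2.009 / 784) * 3600 = 9.225 mm/hr
Therefore the application rate = 9.225 mm/hr.


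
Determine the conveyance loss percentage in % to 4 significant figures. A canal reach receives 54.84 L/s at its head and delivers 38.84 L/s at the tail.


Approach: apply the conveyance loss ratio, loss% = ((Q_head - Q_tail)/Q_head)*100.
loss = ((54.84 - 38.84)/54.84)*100 = 29.18 %
Therefore the conveyance loss percentage = 29.18 %.


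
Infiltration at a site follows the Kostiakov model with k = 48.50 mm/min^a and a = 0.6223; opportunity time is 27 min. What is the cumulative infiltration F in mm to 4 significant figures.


Approach: apply the Kostiakov infiltration equation, F = k*t^a.
F = 48.50 * 27^0.6223 = 377.1 mm
Therefore the cumulative infiltration F = 377.1 mm.


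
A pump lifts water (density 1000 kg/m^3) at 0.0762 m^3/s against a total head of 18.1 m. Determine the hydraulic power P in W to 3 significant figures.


Approach: apply the hydraulic power relation, P = rho*g*Q*H.
P = 1000 * 9.81 * 0.0762 * 18.1 = 13500 W
Therefore the hydraulic power P = 13500 W.


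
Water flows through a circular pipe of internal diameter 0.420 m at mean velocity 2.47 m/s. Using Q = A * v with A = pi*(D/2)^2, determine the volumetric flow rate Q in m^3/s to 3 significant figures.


A = pi*(0.420/2)^2 = 0.13854 m^2
Q = 0.13854 * 2.47 = 0.342 m^3/s
Therefore the volumetric flow rate Q = 0.342 m^3/s.


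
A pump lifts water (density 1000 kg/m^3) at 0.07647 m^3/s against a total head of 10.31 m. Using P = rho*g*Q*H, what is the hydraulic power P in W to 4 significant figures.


P = 1000 * 9.81 * 0.07647 * 10.31 = 7734 W
Therefore the hydraulic power P = 7734 W.


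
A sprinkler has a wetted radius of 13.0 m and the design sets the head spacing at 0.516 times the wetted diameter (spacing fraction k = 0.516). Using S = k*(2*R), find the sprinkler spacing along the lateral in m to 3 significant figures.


S = 0.516 * (2 * 13.0) = 13.4 m
Therefore the sprinkler spacing along the lateral = 13.4 m.


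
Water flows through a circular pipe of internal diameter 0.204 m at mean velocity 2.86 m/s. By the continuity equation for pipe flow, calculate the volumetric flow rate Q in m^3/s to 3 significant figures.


Approach: apply the continuity equation for pipe flow, Q = A * v with A = pi*(D/2)^2.
A = pi*(0.204/2)^2 = 0.032685 m^2
Q = 0.032685 * 2.86 = 0.0935 m^3/s
Therefore the volumetric flow rate Q = 0.0935 m^3/s.


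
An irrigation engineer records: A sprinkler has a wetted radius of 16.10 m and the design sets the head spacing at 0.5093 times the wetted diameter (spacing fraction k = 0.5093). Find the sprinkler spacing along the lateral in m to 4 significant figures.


Approach: apply the sprinkler spacing rule (spacing as a fraction of wetted diameter), S = k*(2*R).
S = 0.5093 * (2 * 16.10) = 16.40 m
Therefore the sprinkler spacing along the lateral = 16.40 m.


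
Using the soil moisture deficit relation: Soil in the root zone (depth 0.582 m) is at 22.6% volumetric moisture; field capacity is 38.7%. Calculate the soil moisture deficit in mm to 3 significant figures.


Approach: apply the soil moisture deficit relation, SMD = (FC - theta)/100 * depth * 1000.
SMD = (38.7 - 22.6)/100 * 0.582 * 1000 = 93.7 mm
Therefore the soil moisture deficit = 93.7 mm.


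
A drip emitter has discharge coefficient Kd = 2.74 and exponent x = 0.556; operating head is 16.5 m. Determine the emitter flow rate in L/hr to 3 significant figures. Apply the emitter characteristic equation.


Approach: apply the emitter characteristic equation, q = Kd * h^x.
q = 2.74 * 16.5^0.556 = 13.0 L/hr
Therefore the emitter flow rate = 13.0 L/hr.


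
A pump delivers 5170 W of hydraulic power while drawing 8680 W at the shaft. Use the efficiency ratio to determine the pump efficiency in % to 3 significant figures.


Approach: apply the efficiency ratio, eta = (P_out/P_in)*100.
eta = (5170 / 8680) * 100 = 59.6 %
Therefore the pump efficiency = 59.6 %.


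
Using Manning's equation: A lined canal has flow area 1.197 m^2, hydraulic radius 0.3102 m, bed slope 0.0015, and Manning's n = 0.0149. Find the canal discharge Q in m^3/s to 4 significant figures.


Approach: apply Manning's equation, Q = (1/n)*A*R^(2/3)*S^(1/2).
Q = (1/0.0149) * 1.197 * 0.3102^(2/3) * 0.0015^(1/2) = 1.426 m^3/s
Therefore the canal discharge Q = 1.426 m^3/s.


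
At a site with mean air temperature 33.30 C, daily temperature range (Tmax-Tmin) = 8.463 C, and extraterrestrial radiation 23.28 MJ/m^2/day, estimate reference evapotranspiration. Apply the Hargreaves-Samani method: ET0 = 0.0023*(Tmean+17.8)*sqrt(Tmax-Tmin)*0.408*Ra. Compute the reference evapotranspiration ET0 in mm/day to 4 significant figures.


ET0 = 0.0023*(33.30+17.8)*sqrt(8.463)*0.408*23.28 = 3.248 mm/day
Therefore the reference evapotranspiration ET0 = 3.248 mm/day.


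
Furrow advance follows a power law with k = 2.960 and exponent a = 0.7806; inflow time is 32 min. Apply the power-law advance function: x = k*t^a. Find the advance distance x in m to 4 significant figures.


x = 2.960 * 32^0.7806 = 44.28 m
Therefore the advance distance x = 44.28 m.


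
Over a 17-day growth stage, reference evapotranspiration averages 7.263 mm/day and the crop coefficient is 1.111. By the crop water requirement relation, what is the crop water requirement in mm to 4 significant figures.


Approach: apply the crop water requirement relation, CWR = ET0 * Kc * days.
CWR = 7.263 * 1.111 * 17 = 137.2 mm
Therefore the crop water requirement = 137.2 mm.


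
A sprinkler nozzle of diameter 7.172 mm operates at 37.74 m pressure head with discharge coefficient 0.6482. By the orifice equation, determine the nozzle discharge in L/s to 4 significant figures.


Approach: apply the orifice equation, Q = Cd*A*sqrt(2*g*h), A = pi*(d/2)^2.
A = pi*(7.172e-3/2)^2 = 4.03990e-05 m^2
Q = 0.6482 * 4.03990e-05 * sqrt(2*9.81*37.74) * 1000 = 0.7126 L/s
Therefore the nozzle discharge = 0.7126 L/s.


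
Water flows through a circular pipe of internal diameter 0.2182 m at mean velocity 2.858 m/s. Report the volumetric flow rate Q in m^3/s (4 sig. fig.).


Approach: apply the continuity equation for pipe flow, Q = A * v with A = pi*(D/2)^2.
A = pi*(0.2182/2)^2 = 0.0373938 m^2
Q = 0.0373938 * 2.858 = 0.1069 m^3/s
Therefore the volumetric flow rate Q = 0.1069 m^3/s.


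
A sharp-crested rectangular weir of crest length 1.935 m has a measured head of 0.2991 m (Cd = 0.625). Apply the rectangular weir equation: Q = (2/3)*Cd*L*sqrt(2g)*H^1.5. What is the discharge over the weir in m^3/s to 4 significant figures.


Q = (2/3)*0.625*1.935*sqrt(2*9.81)*0.2991^1.5 = 0.5842 m^3/s
Therefore the discharge over the weir = 0.5842 m^3/s.


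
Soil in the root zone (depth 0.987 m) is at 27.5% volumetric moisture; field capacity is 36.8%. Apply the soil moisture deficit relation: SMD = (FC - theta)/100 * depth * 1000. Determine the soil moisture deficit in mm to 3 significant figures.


SMD = (36.8 - 27.5)/100 * 0.987 * 1000 = 91.8 mm
Therefore the soil moisture deficit = 91.8 mm.


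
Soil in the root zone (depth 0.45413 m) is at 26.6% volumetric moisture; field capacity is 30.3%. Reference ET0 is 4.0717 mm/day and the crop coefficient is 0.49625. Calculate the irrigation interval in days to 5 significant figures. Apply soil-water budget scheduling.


Approach: apply soil-water budget scheduling, SMD = (FC-theta)/100*depth*1000; ETc = ET0*Kc; interval = SMD/ETc.
Step 1 — soil moisture deficit:
  SMD = (30.3 - 26.6)/100 * 0.45413 * 1000 = 16.80281 mm
Step 2 — daily crop ET (ETc = ET0*Kc):
  ETc = 4.0717 * 0.49625 = 2.020581 mm/day
Step 3 — irrigation interval (SMD/ETc):
  interval = 16.80281 / 2.020581 = 8.3158 days
Therefore the irrigation interval = 8.3158 days.


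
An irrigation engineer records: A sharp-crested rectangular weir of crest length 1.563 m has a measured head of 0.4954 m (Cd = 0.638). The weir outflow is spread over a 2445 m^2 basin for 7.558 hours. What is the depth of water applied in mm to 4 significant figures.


Approach: apply the rectangular weir equation with a volume-to-depth conversion, Q = (2/3)*Cd*L*sqrt(2g)*H^1.5; d = Q*t/A * 1000.
Step 1 — weir discharge:
  Q = (2/3)*0.638*1.563*sqrt(2*9.81)*0.4954^1.5 = 1.02677 m^3/s
Step 2 — volume: V = 1.02677 * 7.558*3600 = 27937.1 m^3
Step 3 — depth: d = V/A * 1000 = 27937.1/2445 * 1000 = 11430 mm
Therefore the depth of water applied = 11430 mm.


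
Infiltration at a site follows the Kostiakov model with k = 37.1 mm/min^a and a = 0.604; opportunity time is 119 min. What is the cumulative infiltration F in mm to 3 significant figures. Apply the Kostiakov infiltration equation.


Approach: apply the Kostiakov infiltration equation, F = k*t^a.
F = 37.1 * 119^0.604 = 665 mm
Therefore the cumulative infiltration F = 665 mm.


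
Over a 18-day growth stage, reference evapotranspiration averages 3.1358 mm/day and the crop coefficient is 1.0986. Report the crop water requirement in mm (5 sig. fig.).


Approach: apply the crop water requirement relation, CWR = ET0 * Kc * days.
CWR = 3.1358 * 1.0986 * 18 = 62.010 mm
Therefore the crop water requirement = 62.010 mm.


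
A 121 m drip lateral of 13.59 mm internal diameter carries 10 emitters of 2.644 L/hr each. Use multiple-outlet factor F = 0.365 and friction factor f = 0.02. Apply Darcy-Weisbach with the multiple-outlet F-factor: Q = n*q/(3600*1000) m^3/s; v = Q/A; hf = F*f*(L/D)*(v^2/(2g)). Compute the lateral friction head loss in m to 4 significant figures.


Q = 10*2.644/(3600*1000) = 7.34444e-06 m^3/s
A = pi*(13.59e-3/2)^2 = 1.45054e-04 m^2, so v = Q/A = 0.0506326 m/s
hf = 0.365*0.02*(121/0.01359)*(0.0506326^2/(2*9.81)) = 0.008493 m
Therefore the lateral friction head loss = 0.008493 m.


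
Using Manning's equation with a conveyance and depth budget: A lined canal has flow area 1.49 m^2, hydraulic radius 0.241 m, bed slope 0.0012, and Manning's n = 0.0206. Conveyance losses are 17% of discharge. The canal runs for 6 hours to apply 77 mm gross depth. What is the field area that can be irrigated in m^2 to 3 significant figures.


Approach: apply Manning's equation with a conveyance and depth budget, Q = (1/n)*A*R^(2/3)*S^(1/2); Q_field = Q*(1-loss); Area = Q_field*t/(d/1000).
Step 1 — canal discharge (Manning's equation):
  Q = (1/0.0206) * 1.49 * 0.241^(2/3) * 0.0012^(1/2) = 0.97033 m^3/s
Step 2 — delivered flow: Q_field = 0.97033*(1 - 17/100) = 0.80538 m^3/s
Step 3 — volume delivered: V = 0.80538 * 6*3600 = 17396 m^3
Step 4 — area served: A = V / (depth/1000) = 17396 / 0.077 = 226000 m^2
Therefore the field area that can be irrigated = 226000 m^2.


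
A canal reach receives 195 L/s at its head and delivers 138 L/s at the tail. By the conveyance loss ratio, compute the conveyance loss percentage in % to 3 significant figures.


Approach: apply the conveyance loss ratio, loss% = ((Q_head - Q_tail)/Q_head)*100.
loss = ((195 - 138)/195)*100 = 29.2 %
Therefore the conveyance loss percentage = 29.2 %.


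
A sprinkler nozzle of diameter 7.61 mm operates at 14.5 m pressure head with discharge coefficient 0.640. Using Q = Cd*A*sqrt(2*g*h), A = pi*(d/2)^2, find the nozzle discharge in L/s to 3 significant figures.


A = pi*(7.61e-3/2)^2 = 4.5484e-05 m^2
Q = 0.640 * 4.5484e-05 * sqrt(2*9.81*14.5) * 1000 = 0.491 L/s
Therefore the nozzle discharge = 0.491 L/s.


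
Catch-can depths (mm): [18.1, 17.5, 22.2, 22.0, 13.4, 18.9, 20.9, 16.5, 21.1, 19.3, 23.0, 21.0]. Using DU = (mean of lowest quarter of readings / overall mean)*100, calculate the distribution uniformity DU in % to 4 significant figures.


sorted lowest 3 of 12: [13.4, 16.5, 17.5] -> mean = 15.8000 mm
overall mean = 19.4917 mm
DU = (15.8000/19.4917)*100 = 81.06 %
Therefore the distribution uniformity DU = 81.06 %.


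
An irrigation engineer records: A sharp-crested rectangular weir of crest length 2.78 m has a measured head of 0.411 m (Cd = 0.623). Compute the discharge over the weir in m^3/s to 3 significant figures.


Approach: apply the rectangular weir equation, Q = (2/3)*Cd*L*sqrt(2g)*H^1.5.
Q = (2/3)*0.623*2.78*sqrt(2*9.81)*0.411^1.5 = 1.35 m^3/s
Therefore the discharge over the weir = 1.35 m^3/s.


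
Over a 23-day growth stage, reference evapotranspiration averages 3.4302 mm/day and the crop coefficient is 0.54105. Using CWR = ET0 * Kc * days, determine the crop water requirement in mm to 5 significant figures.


CWR = 3.4302 * 0.54105 * 23 = 42.686 mm
Therefore the crop water requirement = 42.686 mm.


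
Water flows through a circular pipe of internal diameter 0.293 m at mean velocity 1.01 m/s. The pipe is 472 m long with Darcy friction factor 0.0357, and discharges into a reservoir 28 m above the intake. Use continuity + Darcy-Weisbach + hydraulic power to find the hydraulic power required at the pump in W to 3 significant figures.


Approach: apply continuity + Darcy-Weisbach + hydraulic power, Q = A*v; hf = f*(L/D)*(v^2/(2g)); H = static + hf; P = rho*g*Q*H.
Step 1 — flow rate (continuity, Q = A*v):
  A = pi*(0.293/2)^2 = 0.067426 m^2
  Q = 0.067426 * 1.01 = 0.068100 m^3/s
Step 2 — friction head loss (Darcy-Weisbach):
  hf = 0.0357 * (472/0.293) * (1.01^2 / (2*9.81))
  hf = 2.9901 m
Step 3 — total head: H = 28 + 2.9901 = 30.990 m
Step 4 — hydraulic power (P = rho*g*Q*H):
  P = 1000 * 9.81 * 0.068100 * 30.990 = 20700 W
Therefore the hydraulic power required at the pump = 20700 W.


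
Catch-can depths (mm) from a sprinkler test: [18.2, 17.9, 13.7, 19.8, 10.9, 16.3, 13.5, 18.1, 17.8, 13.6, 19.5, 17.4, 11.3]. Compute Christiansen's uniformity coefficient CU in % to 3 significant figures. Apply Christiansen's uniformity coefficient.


Approach: apply Christiansen's uniformity coefficient, CU = (1 - mean_abs_deviation/mean)*100.
mean = 16.000 mm
mean |d_i - mean| = 2.6154 mm
CU = (1 - 2.6154/16.000)*100 = 83.7 %
Therefore Christiansen's uniformity coefficient CU = 83.7 %.


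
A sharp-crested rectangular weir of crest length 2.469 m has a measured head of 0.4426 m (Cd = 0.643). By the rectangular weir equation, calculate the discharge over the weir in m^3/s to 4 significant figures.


Approach: apply the rectangular weir equation, Q = (2/3)*Cd*L*sqrt(2g)*H^1.5.
Q = (2/3)*0.643*2.469*sqrt(2*9.81)*0.4426^1.5 = 1.380 m^3/s
Therefore the discharge over the weir = 1.380 m^3/s.


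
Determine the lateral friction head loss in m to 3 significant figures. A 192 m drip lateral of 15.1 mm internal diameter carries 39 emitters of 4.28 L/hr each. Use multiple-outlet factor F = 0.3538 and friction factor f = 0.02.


Approach: apply Darcy-Weisbach with the multiple-outlet F-factor, Q = n*q/(3600*1000) m^3/s; v = Q/A; hf = F*f*(L/D)*(v^2/(2g)).
Q = 39*4.28/(3600*1000) = 4.6367e-05 m^3/s
A = pi*(15.1e-3/2)^2 = 1.7908e-04 m^2, so v = Q/A = 0.25892 m/s
hf = 0.3538*0.02*(192/0.0151)*(0.25892^2/(2*9.81)) = 0.307 m
Therefore the lateral friction head loss = 0.307 m.


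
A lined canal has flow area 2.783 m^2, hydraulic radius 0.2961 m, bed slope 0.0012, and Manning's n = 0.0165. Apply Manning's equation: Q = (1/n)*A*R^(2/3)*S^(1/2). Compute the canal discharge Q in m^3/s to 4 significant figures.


Q = (1/0.0165) * 2.783 * 0.2961^(2/3) * 0.0012^(1/2) = 2.596 m^3/s
Therefore the canal discharge Q = 2.596 m^3/s.


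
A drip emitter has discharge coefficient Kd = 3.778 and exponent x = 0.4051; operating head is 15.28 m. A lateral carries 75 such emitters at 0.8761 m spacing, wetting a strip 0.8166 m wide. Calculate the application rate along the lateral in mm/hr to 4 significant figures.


Approach: apply the emitter equation with a lateral mass balance, q = Kd*h^x; Q = n*q; rate = Q/(n*spacing*width).
Step 1 — single emitter flow (q = Kd*h^x):
  q = 3.778 * 15.28^0.4051 = 11.4012 L/hr
Step 2 — total lateral flow: Q = 75 * 11.4012 = 855.090 L/hr
Step 3 — wetted area: A = 75 * 0.8761 * 0.8166 = 53.6567 m^2
Step 4 — application rate: Q/A = 855.090/53.6567 = 15.94 mm/hr
Therefore the application rate along the lateral = 15.94 mm/hr.


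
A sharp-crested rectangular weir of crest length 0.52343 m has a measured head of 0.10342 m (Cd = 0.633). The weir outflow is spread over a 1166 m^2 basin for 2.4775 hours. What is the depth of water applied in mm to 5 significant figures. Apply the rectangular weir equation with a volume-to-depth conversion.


Approach: apply the rectangular weir equation with a volume-to-depth conversion, Q = (2/3)*Cd*L*sqrt(2g)*H^1.5; d = Q*t/A * 1000.
Step 1 — weir discharge:
  Q = (2/3)*0.633*0.52343*sqrt(2*9.81)*0.10342^1.5 = 0.03254074 m^3/s
Step 2 — volume: V = 0.03254074 * 2.4775*3600 = 290.2308 m^3
Step 3 — depth: d = V/A * 1000 = 290.2308/1166 * 1000 = 248.91 mm
Therefore the depth of water applied = 248.91 mm.


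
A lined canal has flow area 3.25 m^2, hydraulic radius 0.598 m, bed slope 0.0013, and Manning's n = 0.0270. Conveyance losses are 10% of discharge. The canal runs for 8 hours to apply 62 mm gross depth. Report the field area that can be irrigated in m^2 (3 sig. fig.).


Approach: apply Manning's equation with a conveyance and depth budget, Q = (1/n)*A*R^(2/3)*S^(1/2); Q_field = Q*(1-loss); Area = Q_field*t/(d/1000).
Step 1 — canal discharge (Manning's equation):
  Q = (1/0.0270) * 3.25 * 0.598^(2/3) * 0.0013^(1/2) = 3.0805 m^3/s
Step 2 — delivered flow: Q_field = 3.0805*(1 - 10/100) = 2.7725 m^3/s
Step 3 — volume delivered: V = 2.7725 * 8*3600 = 79847 m^3
Step 4 — area served: A = V / (depth/1000) = 79847 / 0.062 = 1290000 m^2
Therefore the field area that can be irrigated = 1290000 m^2.


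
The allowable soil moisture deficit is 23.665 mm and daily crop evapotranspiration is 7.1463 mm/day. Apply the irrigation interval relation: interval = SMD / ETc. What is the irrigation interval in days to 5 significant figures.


interval = 23.665 / 7.1463 = 3.3115 days
Therefore the irrigation interval = 3.3115 days.


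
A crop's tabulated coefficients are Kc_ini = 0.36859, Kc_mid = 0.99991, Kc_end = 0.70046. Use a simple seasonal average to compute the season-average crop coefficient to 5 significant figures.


Approach: apply a simple seasonal average, Kc_avg = (Kc_ini + Kc_mid + Kc_end)/3.
Kc_avg = (0.36859 + 0.99991 + 0.70046)/3 = 0.68965
Therefore the season-average crop coefficient = 0.68965.


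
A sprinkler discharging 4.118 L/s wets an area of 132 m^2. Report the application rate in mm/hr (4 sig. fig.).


Approach: apply the application rate relation, rate = (Q/A)*3600.
rate = (4.118 / 132) * 3600 = 112.3 mm/hr
Therefore the application rate = 112.3 mm/hr.


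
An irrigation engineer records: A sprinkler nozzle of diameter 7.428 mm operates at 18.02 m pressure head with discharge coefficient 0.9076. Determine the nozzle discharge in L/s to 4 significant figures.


Approach: apply the orifice equation, Q = Cd*A*sqrt(2*g*h), A = pi*(d/2)^2.
A = pi*(7.428e-3/2)^2 = 4.33345e-05 m^2
Q = 0.9076 * 4.33345e-05 * sqrt(2*9.81*18.02) * 1000 = 0.7395 L/s
Therefore the nozzle discharge = 0.7395 L/s.


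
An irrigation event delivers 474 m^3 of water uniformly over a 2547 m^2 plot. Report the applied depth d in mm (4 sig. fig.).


Approach: apply depth from volume over area, d = (V/A)*1000.
d = (474 / 2547) * 1000 = 186.1 mm
Therefore the applied depth d = 186.1 mm.


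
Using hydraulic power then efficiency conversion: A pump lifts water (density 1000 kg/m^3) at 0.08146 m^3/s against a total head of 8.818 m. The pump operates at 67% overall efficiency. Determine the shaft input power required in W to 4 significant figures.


Approach: apply hydraulic power then efficiency conversion, P = rho*g*Q*H; P_in = P/eta.
Step 1 — hydraulic power (P = rho*g*Q*H):
  P = 1000 * 9.81 * 0.08146 * 8.818 = 7046.66 W
Step 2 — input power: P_in = P/eta = 7046.66 / 0.67 = 10520 W
Therefore the shaft input power required = 10520 W.


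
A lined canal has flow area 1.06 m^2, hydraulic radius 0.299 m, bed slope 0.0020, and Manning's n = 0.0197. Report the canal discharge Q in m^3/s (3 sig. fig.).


Approach: apply Manning's equation, Q = (1/n)*A*R^(2/3)*S^(1/2).
Q = (1/0.0197) * 1.06 * 0.299^(2/3) * 0.0020^(1/2) = 1.08 m^3/s
Therefore the canal discharge Q = 1.08 m^3/s.


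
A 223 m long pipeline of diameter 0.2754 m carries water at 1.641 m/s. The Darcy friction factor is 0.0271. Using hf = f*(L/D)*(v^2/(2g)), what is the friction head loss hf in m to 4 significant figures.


hf = 0.0271 * (223/0.2754) * (1.641^2 / (2*9.81))
hf = 3.012 m
Therefore the friction head loss hf = 3.012 m.


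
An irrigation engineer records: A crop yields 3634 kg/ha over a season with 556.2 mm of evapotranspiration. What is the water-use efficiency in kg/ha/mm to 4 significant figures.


Approach: apply the water-use efficiency ratio, WUE = yield/ET.
WUE = 3634 / 556.2 = 6.534 kg/ha/mm
Therefore the water-use efficiency = 6.534 kg/ha/mm.


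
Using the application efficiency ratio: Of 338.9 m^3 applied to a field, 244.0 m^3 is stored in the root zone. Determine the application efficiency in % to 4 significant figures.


Approach: apply the application efficiency ratio, Ea = (stored/applied)*100.
Ea = (244.0/338.9)*100 = 72.00 %
Therefore the application efficiency = 72.00 %.


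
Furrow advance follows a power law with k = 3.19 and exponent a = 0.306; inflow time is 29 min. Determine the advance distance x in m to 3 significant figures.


Approach: apply the power-law advance function, x = k*t^a.
x = 3.19 * 29^0.306 = 8.94 m
Therefore the advance distance x = 8.94 m.


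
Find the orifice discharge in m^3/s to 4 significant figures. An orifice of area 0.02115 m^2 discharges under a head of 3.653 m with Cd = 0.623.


Approach: apply the orifice equation, Q = Cd*A*sqrt(2*g*h).
Q = 0.623 * 0.02115 * sqrt(2*9.81*3.653) = 0.1116 m^3/s
Therefore the orifice discharge = 0.1116 m^3/s.


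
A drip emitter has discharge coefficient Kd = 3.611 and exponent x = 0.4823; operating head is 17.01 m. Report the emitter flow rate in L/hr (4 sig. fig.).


Approach: apply the emitter characteristic equation, q = Kd * h^x.
q = 3.611 * 17.01^0.4823 = 14.16 L/hr
Therefore the emitter flow rate = 14.16 L/hr.


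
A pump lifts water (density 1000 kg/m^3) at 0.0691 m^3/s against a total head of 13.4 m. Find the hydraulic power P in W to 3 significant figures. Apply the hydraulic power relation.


Approach: apply the hydraulic power relation, P = rho*g*Q*H.
P = 1000 * 9.81 * 0.0691 * 13.4 = 9080 W
Therefore the hydraulic power P = 9080 W.


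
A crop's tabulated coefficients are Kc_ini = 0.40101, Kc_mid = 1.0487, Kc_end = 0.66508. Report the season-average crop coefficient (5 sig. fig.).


Approach: apply a simple seasonal average, Kc_avg = (Kc_ini + Kc_mid + Kc_end)/3.
Kc_avg = (0.40101 + 1.0487 + 0.66508)/3 = 0.70493
Therefore the season-average crop coefficient = 0.70493.


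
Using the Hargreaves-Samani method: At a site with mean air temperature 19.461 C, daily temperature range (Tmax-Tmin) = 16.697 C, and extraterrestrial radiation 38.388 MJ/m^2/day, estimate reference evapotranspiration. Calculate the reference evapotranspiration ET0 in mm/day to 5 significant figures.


Approach: apply the Hargreaves-Samani method, ET0 = 0.0023*(Tmean+17.8)*sqrt(Tmax-Tmin)*0.408*Ra.
ET0 = 0.0023*(19.461+17.8)*sqrt(16.697)*0.408*38.388 = 5.4848 mm/day
Therefore the reference evapotranspiration ET0 = 5.4848 mm/day.


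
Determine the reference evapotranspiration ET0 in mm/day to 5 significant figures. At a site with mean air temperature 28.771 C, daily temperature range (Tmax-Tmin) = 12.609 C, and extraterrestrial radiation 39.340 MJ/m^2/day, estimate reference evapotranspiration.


Approach: apply the Hargreaves-Samani method, ET0 = 0.0023*(Tmean+17.8)*sqrt(Tmax-Tmin)*0.408*Ra.
ET0 = 0.0023*(28.771+17.8)*sqrt(12.609)*0.408*39.340 = 6.1049 mm/day
Therefore the reference evapotranspiration ET0 = 6.1049 mm/day.


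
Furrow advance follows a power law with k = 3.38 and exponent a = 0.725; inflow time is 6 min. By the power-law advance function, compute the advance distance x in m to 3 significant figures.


Approach: apply the power-law advance function, x = k*t^a.
x = 3.38 * 6^0.725 = 12.4 m
Therefore the advance distance x = 12.4 m.


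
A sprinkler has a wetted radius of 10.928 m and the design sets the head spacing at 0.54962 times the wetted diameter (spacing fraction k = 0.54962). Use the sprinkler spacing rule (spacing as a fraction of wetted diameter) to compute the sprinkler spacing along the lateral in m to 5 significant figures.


Approach: apply the sprinkler spacing rule (spacing as a fraction of wetted diameter), S = k*(2*R).
S = 0.54962 * (2 * 10.928) = 12.012 m
Therefore the sprinkler spacing along the lateral = 12.012 m.
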